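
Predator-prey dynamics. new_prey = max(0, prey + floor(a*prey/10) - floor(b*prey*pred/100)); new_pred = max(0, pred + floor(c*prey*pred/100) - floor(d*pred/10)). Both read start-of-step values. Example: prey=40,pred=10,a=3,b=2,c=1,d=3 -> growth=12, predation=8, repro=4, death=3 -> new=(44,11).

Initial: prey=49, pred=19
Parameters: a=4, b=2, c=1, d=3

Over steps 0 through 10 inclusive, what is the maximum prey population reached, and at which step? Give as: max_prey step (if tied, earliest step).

Answer: 50 1

Derivation:
Step 1: prey: 49+19-18=50; pred: 19+9-5=23
Step 2: prey: 50+20-23=47; pred: 23+11-6=28
Step 3: prey: 47+18-26=39; pred: 28+13-8=33
Step 4: prey: 39+15-25=29; pred: 33+12-9=36
Step 5: prey: 29+11-20=20; pred: 36+10-10=36
Step 6: prey: 20+8-14=14; pred: 36+7-10=33
Step 7: prey: 14+5-9=10; pred: 33+4-9=28
Step 8: prey: 10+4-5=9; pred: 28+2-8=22
Step 9: prey: 9+3-3=9; pred: 22+1-6=17
Step 10: prey: 9+3-3=9; pred: 17+1-5=13
Max prey = 50 at step 1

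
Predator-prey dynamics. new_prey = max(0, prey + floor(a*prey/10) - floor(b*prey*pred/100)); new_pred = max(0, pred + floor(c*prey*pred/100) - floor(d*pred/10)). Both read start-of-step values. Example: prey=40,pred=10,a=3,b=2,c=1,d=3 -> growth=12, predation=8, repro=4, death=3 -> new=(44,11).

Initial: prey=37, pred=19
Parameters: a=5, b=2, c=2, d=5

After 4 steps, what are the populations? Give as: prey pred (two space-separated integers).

Answer: 24 52

Derivation:
Step 1: prey: 37+18-14=41; pred: 19+14-9=24
Step 2: prey: 41+20-19=42; pred: 24+19-12=31
Step 3: prey: 42+21-26=37; pred: 31+26-15=42
Step 4: prey: 37+18-31=24; pred: 42+31-21=52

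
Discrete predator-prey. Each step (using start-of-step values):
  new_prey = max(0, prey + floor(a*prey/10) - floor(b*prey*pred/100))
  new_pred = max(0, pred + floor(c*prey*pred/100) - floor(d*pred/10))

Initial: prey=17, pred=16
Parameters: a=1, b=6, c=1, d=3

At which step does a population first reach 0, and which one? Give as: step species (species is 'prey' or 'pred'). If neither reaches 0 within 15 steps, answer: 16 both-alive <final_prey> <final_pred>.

Answer: 16 both-alive 1 3

Derivation:
Step 1: prey: 17+1-16=2; pred: 16+2-4=14
Step 2: prey: 2+0-1=1; pred: 14+0-4=10
Step 3: prey: 1+0-0=1; pred: 10+0-3=7
Step 4: prey: 1+0-0=1; pred: 7+0-2=5
Step 5: prey: 1+0-0=1; pred: 5+0-1=4
Step 6: prey: 1+0-0=1; pred: 4+0-1=3
Step 7: prey: 1+0-0=1; pred: 3+0-0=3
Steps 8-15: state stable at prey=1, pred=3 (no change)
No extinction within 15 steps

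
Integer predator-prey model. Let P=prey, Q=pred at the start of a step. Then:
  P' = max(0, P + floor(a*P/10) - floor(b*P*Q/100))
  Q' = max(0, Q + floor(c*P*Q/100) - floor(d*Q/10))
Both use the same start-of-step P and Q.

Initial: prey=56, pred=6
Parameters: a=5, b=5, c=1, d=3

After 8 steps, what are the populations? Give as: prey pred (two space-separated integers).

Answer: 1 13

Derivation:
Step 1: prey: 56+28-16=68; pred: 6+3-1=8
Step 2: prey: 68+34-27=75; pred: 8+5-2=11
Step 3: prey: 75+37-41=71; pred: 11+8-3=16
Step 4: prey: 71+35-56=50; pred: 16+11-4=23
Step 5: prey: 50+25-57=18; pred: 23+11-6=28
Step 6: prey: 18+9-25=2; pred: 28+5-8=25
Step 7: prey: 2+1-2=1; pred: 25+0-7=18
Step 8: prey: 1+0-0=1; pred: 18+0-5=13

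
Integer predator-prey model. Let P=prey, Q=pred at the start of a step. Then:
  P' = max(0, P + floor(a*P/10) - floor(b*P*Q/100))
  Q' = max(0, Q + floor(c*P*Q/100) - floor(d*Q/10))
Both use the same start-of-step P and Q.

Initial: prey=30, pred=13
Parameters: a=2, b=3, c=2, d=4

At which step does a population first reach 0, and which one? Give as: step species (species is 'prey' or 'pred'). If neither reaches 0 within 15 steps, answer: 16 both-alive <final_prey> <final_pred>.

Answer: 16 both-alive 19 2

Derivation:
Step 1: prey: 30+6-11=25; pred: 13+7-5=15
Step 2: prey: 25+5-11=19; pred: 15+7-6=16
Step 3: prey: 19+3-9=13; pred: 16+6-6=16
Step 4: prey: 13+2-6=9; pred: 16+4-6=14
Step 5: prey: 9+1-3=7; pred: 14+2-5=11
Step 6: prey: 7+1-2=6; pred: 11+1-4=8
Step 7: prey: 6+1-1=6; pred: 8+0-3=5
Step 8: prey: 6+1-0=7; pred: 5+0-2=3
Step 9: prey: 7+1-0=8; pred: 3+0-1=2
Step 10: prey: 8+1-0=9; pred: 2+0-0=2
Step 11: prey: 9+1-0=10; pred: 2+0-0=2
Step 12: prey: 10+2-0=12; pred: 2+0-0=2
Step 13: prey: 12+2-0=14; pred: 2+0-0=2
Step 14: prey: 14+2-0=16; pred: 2+0-0=2
Step 15: prey: 16+3-0=19; pred: 2+0-0=2
No extinction within 15 steps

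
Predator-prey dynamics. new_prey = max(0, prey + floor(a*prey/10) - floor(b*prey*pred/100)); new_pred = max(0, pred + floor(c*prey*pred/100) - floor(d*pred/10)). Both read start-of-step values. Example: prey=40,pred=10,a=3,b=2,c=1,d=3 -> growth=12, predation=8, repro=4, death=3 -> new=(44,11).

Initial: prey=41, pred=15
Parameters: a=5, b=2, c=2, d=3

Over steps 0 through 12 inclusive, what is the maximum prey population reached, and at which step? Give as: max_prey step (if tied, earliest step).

Step 1: prey: 41+20-12=49; pred: 15+12-4=23
Step 2: prey: 49+24-22=51; pred: 23+22-6=39
Step 3: prey: 51+25-39=37; pred: 39+39-11=67
Step 4: prey: 37+18-49=6; pred: 67+49-20=96
Step 5: prey: 6+3-11=0; pred: 96+11-28=79
Step 6: prey: 0+0-0=0; pred: 79+0-23=56
Step 7: prey: 0+0-0=0; pred: 56+0-16=40
Step 8: prey: 0+0-0=0; pred: 40+0-12=28
Step 9: prey: 0+0-0=0; pred: 28+0-8=20
Step 10: prey: 0+0-0=0; pred: 20+0-6=14
Step 11: prey: 0+0-0=0; pred: 14+0-4=10
Step 12: prey: 0+0-0=0; pred: 10+0-3=7
Max prey = 51 at step 2

Answer: 51 2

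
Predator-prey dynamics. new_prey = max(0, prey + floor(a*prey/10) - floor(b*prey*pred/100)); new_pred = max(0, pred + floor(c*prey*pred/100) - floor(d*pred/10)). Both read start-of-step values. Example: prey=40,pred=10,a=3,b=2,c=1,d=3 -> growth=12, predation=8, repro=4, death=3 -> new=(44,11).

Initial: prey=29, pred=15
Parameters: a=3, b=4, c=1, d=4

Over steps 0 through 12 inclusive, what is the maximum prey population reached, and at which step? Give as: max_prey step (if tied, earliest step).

Answer: 62 12

Derivation:
Step 1: prey: 29+8-17=20; pred: 15+4-6=13
Step 2: prey: 20+6-10=16; pred: 13+2-5=10
Step 3: prey: 16+4-6=14; pred: 10+1-4=7
Step 4: prey: 14+4-3=15; pred: 7+0-2=5
Step 5: prey: 15+4-3=16; pred: 5+0-2=3
Step 6: prey: 16+4-1=19; pred: 3+0-1=2
Step 7: prey: 19+5-1=23; pred: 2+0-0=2
Step 8: prey: 23+6-1=28; pred: 2+0-0=2
Step 9: prey: 28+8-2=34; pred: 2+0-0=2
Step 10: prey: 34+10-2=42; pred: 2+0-0=2
Step 11: prey: 42+12-3=51; pred: 2+0-0=2
Step 12: prey: 51+15-4=62; pred: 2+1-0=3
Max prey = 62 at step 12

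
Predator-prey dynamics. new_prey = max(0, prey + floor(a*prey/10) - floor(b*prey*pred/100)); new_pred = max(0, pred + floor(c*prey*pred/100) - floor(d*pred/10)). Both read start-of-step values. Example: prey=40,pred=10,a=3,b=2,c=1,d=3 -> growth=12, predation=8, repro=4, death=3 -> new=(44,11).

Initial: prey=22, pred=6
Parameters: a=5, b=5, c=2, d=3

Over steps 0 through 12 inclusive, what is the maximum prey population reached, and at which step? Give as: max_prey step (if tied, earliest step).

Answer: 34 3

Derivation:
Step 1: prey: 22+11-6=27; pred: 6+2-1=7
Step 2: prey: 27+13-9=31; pred: 7+3-2=8
Step 3: prey: 31+15-12=34; pred: 8+4-2=10
Step 4: prey: 34+17-17=34; pred: 10+6-3=13
Step 5: prey: 34+17-22=29; pred: 13+8-3=18
Step 6: prey: 29+14-26=17; pred: 18+10-5=23
Step 7: prey: 17+8-19=6; pred: 23+7-6=24
Step 8: prey: 6+3-7=2; pred: 24+2-7=19
Step 9: prey: 2+1-1=2; pred: 19+0-5=14
Step 10: prey: 2+1-1=2; pred: 14+0-4=10
Step 11: prey: 2+1-1=2; pred: 10+0-3=7
Step 12: prey: 2+1-0=3; pred: 7+0-2=5
Max prey = 34 at step 3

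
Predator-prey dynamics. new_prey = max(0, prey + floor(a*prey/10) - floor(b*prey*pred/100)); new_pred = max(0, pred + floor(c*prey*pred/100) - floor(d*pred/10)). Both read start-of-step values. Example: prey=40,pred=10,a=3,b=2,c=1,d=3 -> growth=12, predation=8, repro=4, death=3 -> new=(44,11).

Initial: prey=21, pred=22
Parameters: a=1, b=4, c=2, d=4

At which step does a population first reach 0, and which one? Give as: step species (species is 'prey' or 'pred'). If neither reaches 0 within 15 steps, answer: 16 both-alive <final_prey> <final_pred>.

Answer: 16 both-alive 1 2

Derivation:
Step 1: prey: 21+2-18=5; pred: 22+9-8=23
Step 2: prey: 5+0-4=1; pred: 23+2-9=16
Step 3: prey: 1+0-0=1; pred: 16+0-6=10
Step 4: prey: 1+0-0=1; pred: 10+0-4=6
Step 5: prey: 1+0-0=1; pred: 6+0-2=4
Step 6: prey: 1+0-0=1; pred: 4+0-1=3
Step 7: prey: 1+0-0=1; pred: 3+0-1=2
Step 8: prey: 1+0-0=1; pred: 2+0-0=2
Steps 9-15: state stable at prey=1, pred=2 (no change)
No extinction within 15 steps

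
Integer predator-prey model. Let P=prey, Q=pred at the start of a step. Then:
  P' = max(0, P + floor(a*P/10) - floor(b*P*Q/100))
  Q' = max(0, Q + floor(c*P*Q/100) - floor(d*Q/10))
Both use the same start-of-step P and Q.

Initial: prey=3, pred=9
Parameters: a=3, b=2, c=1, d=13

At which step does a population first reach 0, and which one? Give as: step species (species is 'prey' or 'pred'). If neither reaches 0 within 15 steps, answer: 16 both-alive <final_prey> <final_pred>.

Step 1: prey: 3+0-0=3; pred: 9+0-11=0
First extinction: pred at step 1

Answer: 1 pred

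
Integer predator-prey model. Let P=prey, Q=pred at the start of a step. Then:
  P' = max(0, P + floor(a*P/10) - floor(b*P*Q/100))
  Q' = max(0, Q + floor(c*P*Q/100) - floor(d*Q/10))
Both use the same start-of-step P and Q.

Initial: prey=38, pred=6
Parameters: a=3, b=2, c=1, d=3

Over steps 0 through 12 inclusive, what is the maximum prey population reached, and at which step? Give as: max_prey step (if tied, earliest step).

Step 1: prey: 38+11-4=45; pred: 6+2-1=7
Step 2: prey: 45+13-6=52; pred: 7+3-2=8
Step 3: prey: 52+15-8=59; pred: 8+4-2=10
Step 4: prey: 59+17-11=65; pred: 10+5-3=12
Step 5: prey: 65+19-15=69; pred: 12+7-3=16
Step 6: prey: 69+20-22=67; pred: 16+11-4=23
Step 7: prey: 67+20-30=57; pred: 23+15-6=32
Step 8: prey: 57+17-36=38; pred: 32+18-9=41
Step 9: prey: 38+11-31=18; pred: 41+15-12=44
Step 10: prey: 18+5-15=8; pred: 44+7-13=38
Step 11: prey: 8+2-6=4; pred: 38+3-11=30
Step 12: prey: 4+1-2=3; pred: 30+1-9=22
Max prey = 69 at step 5

Answer: 69 5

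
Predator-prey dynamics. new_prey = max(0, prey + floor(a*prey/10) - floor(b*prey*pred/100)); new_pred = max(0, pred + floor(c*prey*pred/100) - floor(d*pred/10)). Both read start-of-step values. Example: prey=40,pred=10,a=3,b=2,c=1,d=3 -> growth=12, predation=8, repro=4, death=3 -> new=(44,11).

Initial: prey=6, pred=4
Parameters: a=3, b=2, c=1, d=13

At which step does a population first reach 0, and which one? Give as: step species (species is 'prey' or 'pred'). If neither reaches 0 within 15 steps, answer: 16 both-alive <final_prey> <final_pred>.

Step 1: prey: 6+1-0=7; pred: 4+0-5=0
First extinction: pred at step 1

Answer: 1 pred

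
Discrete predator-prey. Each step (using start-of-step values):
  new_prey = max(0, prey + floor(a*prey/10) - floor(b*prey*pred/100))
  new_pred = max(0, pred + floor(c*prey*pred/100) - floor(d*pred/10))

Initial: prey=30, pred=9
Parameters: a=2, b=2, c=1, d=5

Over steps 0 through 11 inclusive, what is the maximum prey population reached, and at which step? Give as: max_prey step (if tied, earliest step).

Answer: 99 11

Derivation:
Step 1: prey: 30+6-5=31; pred: 9+2-4=7
Step 2: prey: 31+6-4=33; pred: 7+2-3=6
Step 3: prey: 33+6-3=36; pred: 6+1-3=4
Step 4: prey: 36+7-2=41; pred: 4+1-2=3
Step 5: prey: 41+8-2=47; pred: 3+1-1=3
Step 6: prey: 47+9-2=54; pred: 3+1-1=3
Step 7: prey: 54+10-3=61; pred: 3+1-1=3
Step 8: prey: 61+12-3=70; pred: 3+1-1=3
Step 9: prey: 70+14-4=80; pred: 3+2-1=4
Step 10: prey: 80+16-6=90; pred: 4+3-2=5
Step 11: prey: 90+18-9=99; pred: 5+4-2=7
Max prey = 99 at step 11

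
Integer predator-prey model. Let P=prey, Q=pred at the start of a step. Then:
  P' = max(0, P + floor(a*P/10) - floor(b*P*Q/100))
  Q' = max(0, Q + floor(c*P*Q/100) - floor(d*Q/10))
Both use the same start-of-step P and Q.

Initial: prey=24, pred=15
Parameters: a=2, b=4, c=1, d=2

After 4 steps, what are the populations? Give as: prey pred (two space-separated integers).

Answer: 4 11

Derivation:
Step 1: prey: 24+4-14=14; pred: 15+3-3=15
Step 2: prey: 14+2-8=8; pred: 15+2-3=14
Step 3: prey: 8+1-4=5; pred: 14+1-2=13
Step 4: prey: 5+1-2=4; pred: 13+0-2=11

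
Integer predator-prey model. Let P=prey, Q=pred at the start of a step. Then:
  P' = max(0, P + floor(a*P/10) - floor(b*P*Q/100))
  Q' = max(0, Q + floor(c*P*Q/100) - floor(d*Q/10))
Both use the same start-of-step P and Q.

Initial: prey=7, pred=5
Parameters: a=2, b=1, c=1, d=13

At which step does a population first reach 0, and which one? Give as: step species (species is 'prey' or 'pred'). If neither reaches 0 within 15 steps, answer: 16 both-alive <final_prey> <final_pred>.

Step 1: prey: 7+1-0=8; pred: 5+0-6=0
First extinction: pred at step 1

Answer: 1 pred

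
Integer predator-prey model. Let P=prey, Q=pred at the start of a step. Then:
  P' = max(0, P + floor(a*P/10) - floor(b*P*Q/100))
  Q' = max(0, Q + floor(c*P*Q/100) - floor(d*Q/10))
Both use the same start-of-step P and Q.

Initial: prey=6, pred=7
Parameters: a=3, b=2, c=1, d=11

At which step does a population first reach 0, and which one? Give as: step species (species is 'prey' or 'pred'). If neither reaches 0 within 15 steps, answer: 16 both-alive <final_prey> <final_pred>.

Answer: 1 pred

Derivation:
Step 1: prey: 6+1-0=7; pred: 7+0-7=0
First extinction: pred at step 1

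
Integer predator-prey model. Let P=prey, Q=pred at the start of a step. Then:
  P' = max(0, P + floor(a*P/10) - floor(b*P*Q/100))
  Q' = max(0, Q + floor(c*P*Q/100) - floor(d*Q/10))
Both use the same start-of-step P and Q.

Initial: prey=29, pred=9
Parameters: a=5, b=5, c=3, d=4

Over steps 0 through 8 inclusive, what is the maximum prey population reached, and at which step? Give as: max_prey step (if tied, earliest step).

Step 1: prey: 29+14-13=30; pred: 9+7-3=13
Step 2: prey: 30+15-19=26; pred: 13+11-5=19
Step 3: prey: 26+13-24=15; pred: 19+14-7=26
Step 4: prey: 15+7-19=3; pred: 26+11-10=27
Step 5: prey: 3+1-4=0; pred: 27+2-10=19
Step 6: prey: 0+0-0=0; pred: 19+0-7=12
Step 7: prey: 0+0-0=0; pred: 12+0-4=8
Step 8: prey: 0+0-0=0; pred: 8+0-3=5
Max prey = 30 at step 1

Answer: 30 1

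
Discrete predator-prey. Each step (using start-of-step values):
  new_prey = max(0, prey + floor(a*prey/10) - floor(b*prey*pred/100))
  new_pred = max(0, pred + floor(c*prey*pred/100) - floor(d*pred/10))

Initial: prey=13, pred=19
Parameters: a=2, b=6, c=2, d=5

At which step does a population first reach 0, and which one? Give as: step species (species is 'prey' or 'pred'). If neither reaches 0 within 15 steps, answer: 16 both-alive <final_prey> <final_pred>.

Answer: 16 both-alive 1 1

Derivation:
Step 1: prey: 13+2-14=1; pred: 19+4-9=14
Step 2: prey: 1+0-0=1; pred: 14+0-7=7
Step 3: prey: 1+0-0=1; pred: 7+0-3=4
Step 4: prey: 1+0-0=1; pred: 4+0-2=2
Step 5: prey: 1+0-0=1; pred: 2+0-1=1
Step 6: prey: 1+0-0=1; pred: 1+0-0=1
Steps 7-15: state stable at prey=1, pred=1 (no change)
No extinction within 15 steps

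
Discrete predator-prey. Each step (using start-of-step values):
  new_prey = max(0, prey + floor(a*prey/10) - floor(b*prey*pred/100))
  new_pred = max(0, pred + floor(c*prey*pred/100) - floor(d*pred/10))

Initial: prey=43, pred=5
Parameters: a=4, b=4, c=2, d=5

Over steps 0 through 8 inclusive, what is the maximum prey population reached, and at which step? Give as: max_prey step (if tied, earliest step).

Answer: 58 2

Derivation:
Step 1: prey: 43+17-8=52; pred: 5+4-2=7
Step 2: prey: 52+20-14=58; pred: 7+7-3=11
Step 3: prey: 58+23-25=56; pred: 11+12-5=18
Step 4: prey: 56+22-40=38; pred: 18+20-9=29
Step 5: prey: 38+15-44=9; pred: 29+22-14=37
Step 6: prey: 9+3-13=0; pred: 37+6-18=25
Step 7: prey: 0+0-0=0; pred: 25+0-12=13
Step 8: prey: 0+0-0=0; pred: 13+0-6=7
Max prey = 58 at step 2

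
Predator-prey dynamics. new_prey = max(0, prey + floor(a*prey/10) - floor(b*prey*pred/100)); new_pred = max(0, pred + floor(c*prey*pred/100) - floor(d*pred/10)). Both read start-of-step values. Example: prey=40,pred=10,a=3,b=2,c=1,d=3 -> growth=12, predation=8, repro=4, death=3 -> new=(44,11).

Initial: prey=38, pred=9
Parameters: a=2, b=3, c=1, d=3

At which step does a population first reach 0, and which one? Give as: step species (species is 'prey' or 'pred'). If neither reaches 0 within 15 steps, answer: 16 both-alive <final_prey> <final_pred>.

Answer: 16 both-alive 23 6

Derivation:
Step 1: prey: 38+7-10=35; pred: 9+3-2=10
Step 2: prey: 35+7-10=32; pred: 10+3-3=10
Step 3: prey: 32+6-9=29; pred: 10+3-3=10
Step 4: prey: 29+5-8=26; pred: 10+2-3=9
Step 5: prey: 26+5-7=24; pred: 9+2-2=9
Step 6: prey: 24+4-6=22; pred: 9+2-2=9
Step 7: prey: 22+4-5=21; pred: 9+1-2=8
Step 8: prey: 21+4-5=20; pred: 8+1-2=7
Step 9: prey: 20+4-4=20; pred: 7+1-2=6
Step 10: prey: 20+4-3=21; pred: 6+1-1=6
Step 11: prey: 21+4-3=22; pred: 6+1-1=6
Step 12: prey: 22+4-3=23; pred: 6+1-1=6
Step 13: prey: 23+4-4=23; pred: 6+1-1=6
Steps 14-15: state stable at prey=23, pred=6 (no change)
No extinction within 15 steps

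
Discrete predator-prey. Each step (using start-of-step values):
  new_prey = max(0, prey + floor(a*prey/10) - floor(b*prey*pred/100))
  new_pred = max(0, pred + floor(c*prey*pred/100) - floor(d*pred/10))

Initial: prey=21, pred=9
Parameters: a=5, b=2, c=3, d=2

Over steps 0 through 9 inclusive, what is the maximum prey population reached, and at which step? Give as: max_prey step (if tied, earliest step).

Answer: 38 3

Derivation:
Step 1: prey: 21+10-3=28; pred: 9+5-1=13
Step 2: prey: 28+14-7=35; pred: 13+10-2=21
Step 3: prey: 35+17-14=38; pred: 21+22-4=39
Step 4: prey: 38+19-29=28; pred: 39+44-7=76
Step 5: prey: 28+14-42=0; pred: 76+63-15=124
Step 6: prey: 0+0-0=0; pred: 124+0-24=100
Step 7: prey: 0+0-0=0; pred: 100+0-20=80
Step 8: prey: 0+0-0=0; pred: 80+0-16=64
Step 9: prey: 0+0-0=0; pred: 64+0-12=52
Max prey = 38 at step 3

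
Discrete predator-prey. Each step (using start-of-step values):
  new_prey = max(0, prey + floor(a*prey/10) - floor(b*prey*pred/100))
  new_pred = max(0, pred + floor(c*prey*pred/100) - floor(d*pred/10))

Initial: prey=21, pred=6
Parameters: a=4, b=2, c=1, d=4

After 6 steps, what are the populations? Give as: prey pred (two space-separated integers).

Step 1: prey: 21+8-2=27; pred: 6+1-2=5
Step 2: prey: 27+10-2=35; pred: 5+1-2=4
Step 3: prey: 35+14-2=47; pred: 4+1-1=4
Step 4: prey: 47+18-3=62; pred: 4+1-1=4
Step 5: prey: 62+24-4=82; pred: 4+2-1=5
Step 6: prey: 82+32-8=106; pred: 5+4-2=7

Answer: 106 7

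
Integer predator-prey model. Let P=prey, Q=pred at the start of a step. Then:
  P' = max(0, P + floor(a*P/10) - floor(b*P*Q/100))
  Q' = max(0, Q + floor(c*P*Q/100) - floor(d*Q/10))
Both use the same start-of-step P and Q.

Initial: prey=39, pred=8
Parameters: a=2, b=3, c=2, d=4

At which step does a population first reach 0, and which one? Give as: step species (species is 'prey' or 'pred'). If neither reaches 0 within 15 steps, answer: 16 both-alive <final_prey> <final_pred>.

Step 1: prey: 39+7-9=37; pred: 8+6-3=11
Step 2: prey: 37+7-12=32; pred: 11+8-4=15
Step 3: prey: 32+6-14=24; pred: 15+9-6=18
Step 4: prey: 24+4-12=16; pred: 18+8-7=19
Step 5: prey: 16+3-9=10; pred: 19+6-7=18
Step 6: prey: 10+2-5=7; pred: 18+3-7=14
Step 7: prey: 7+1-2=6; pred: 14+1-5=10
Step 8: prey: 6+1-1=6; pred: 10+1-4=7
Step 9: prey: 6+1-1=6; pred: 7+0-2=5
Step 10: prey: 6+1-0=7; pred: 5+0-2=3
Step 11: prey: 7+1-0=8; pred: 3+0-1=2
Step 12: prey: 8+1-0=9; pred: 2+0-0=2
Step 13: prey: 9+1-0=10; pred: 2+0-0=2
Step 14: prey: 10+2-0=12; pred: 2+0-0=2
Step 15: prey: 12+2-0=14; pred: 2+0-0=2
No extinction within 15 steps

Answer: 16 both-alive 14 2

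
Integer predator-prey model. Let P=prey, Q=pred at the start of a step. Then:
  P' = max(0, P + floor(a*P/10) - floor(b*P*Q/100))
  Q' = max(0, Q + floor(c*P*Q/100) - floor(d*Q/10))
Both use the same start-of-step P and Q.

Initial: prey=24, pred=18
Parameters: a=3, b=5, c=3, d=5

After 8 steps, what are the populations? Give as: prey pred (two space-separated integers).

Step 1: prey: 24+7-21=10; pred: 18+12-9=21
Step 2: prey: 10+3-10=3; pred: 21+6-10=17
Step 3: prey: 3+0-2=1; pred: 17+1-8=10
Step 4: prey: 1+0-0=1; pred: 10+0-5=5
Step 5: prey: 1+0-0=1; pred: 5+0-2=3
Step 6: prey: 1+0-0=1; pred: 3+0-1=2
Step 7: prey: 1+0-0=1; pred: 2+0-1=1
Step 8: prey: 1+0-0=1; pred: 1+0-0=1

Answer: 1 1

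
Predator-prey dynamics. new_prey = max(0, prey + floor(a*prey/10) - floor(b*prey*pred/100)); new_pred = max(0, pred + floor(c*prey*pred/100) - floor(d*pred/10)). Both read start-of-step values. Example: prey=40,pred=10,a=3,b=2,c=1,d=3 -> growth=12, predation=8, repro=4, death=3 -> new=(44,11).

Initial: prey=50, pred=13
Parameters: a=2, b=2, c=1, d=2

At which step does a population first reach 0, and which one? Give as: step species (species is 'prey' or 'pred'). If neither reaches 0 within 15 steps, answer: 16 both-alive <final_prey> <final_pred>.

Answer: 16 both-alive 2 6

Derivation:
Step 1: prey: 50+10-13=47; pred: 13+6-2=17
Step 2: prey: 47+9-15=41; pred: 17+7-3=21
Step 3: prey: 41+8-17=32; pred: 21+8-4=25
Step 4: prey: 32+6-16=22; pred: 25+8-5=28
Step 5: prey: 22+4-12=14; pred: 28+6-5=29
Step 6: prey: 14+2-8=8; pred: 29+4-5=28
Step 7: prey: 8+1-4=5; pred: 28+2-5=25
Step 8: prey: 5+1-2=4; pred: 25+1-5=21
Step 9: prey: 4+0-1=3; pred: 21+0-4=17
Step 10: prey: 3+0-1=2; pred: 17+0-3=14
Step 11: prey: 2+0-0=2; pred: 14+0-2=12
Step 12: prey: 2+0-0=2; pred: 12+0-2=10
Step 13: prey: 2+0-0=2; pred: 10+0-2=8
Step 14: prey: 2+0-0=2; pred: 8+0-1=7
Step 15: prey: 2+0-0=2; pred: 7+0-1=6
No extinction within 15 steps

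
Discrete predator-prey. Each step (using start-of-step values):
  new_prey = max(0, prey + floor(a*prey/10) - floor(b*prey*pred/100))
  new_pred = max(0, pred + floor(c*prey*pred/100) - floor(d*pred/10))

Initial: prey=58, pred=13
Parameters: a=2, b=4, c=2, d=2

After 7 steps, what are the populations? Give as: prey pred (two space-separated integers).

Answer: 0 16

Derivation:
Step 1: prey: 58+11-30=39; pred: 13+15-2=26
Step 2: prey: 39+7-40=6; pred: 26+20-5=41
Step 3: prey: 6+1-9=0; pred: 41+4-8=37
Step 4: prey: 0+0-0=0; pred: 37+0-7=30
Step 5: prey: 0+0-0=0; pred: 30+0-6=24
Step 6: prey: 0+0-0=0; pred: 24+0-4=20
Step 7: prey: 0+0-0=0; pred: 20+0-4=16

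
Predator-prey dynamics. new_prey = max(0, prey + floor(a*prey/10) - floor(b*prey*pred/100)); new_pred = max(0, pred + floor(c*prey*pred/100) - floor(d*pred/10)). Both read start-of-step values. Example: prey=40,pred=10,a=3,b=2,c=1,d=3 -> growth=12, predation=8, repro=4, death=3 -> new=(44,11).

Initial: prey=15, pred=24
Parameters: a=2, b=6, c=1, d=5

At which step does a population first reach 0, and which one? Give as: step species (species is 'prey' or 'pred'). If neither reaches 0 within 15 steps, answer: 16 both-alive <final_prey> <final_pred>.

Answer: 1 prey

Derivation:
Step 1: prey: 15+3-21=0; pred: 24+3-12=15
First extinction: prey at step 1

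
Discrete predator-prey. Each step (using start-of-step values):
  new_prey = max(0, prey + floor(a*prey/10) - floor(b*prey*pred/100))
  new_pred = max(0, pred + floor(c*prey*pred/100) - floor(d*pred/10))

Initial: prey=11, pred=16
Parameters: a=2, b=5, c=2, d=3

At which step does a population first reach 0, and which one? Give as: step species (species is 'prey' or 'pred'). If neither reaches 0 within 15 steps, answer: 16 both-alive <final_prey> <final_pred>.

Step 1: prey: 11+2-8=5; pred: 16+3-4=15
Step 2: prey: 5+1-3=3; pred: 15+1-4=12
Step 3: prey: 3+0-1=2; pred: 12+0-3=9
Step 4: prey: 2+0-0=2; pred: 9+0-2=7
Step 5: prey: 2+0-0=2; pred: 7+0-2=5
Step 6: prey: 2+0-0=2; pred: 5+0-1=4
Step 7: prey: 2+0-0=2; pred: 4+0-1=3
Step 8: prey: 2+0-0=2; pred: 3+0-0=3
Steps 9-15: state stable at prey=2, pred=3 (no change)
No extinction within 15 steps

Answer: 16 both-alive 2 3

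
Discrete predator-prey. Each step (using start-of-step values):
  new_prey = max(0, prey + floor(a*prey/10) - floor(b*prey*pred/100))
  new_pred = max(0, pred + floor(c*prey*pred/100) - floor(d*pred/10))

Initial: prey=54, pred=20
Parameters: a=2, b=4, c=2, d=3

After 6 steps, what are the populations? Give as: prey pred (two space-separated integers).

Answer: 0 10

Derivation:
Step 1: prey: 54+10-43=21; pred: 20+21-6=35
Step 2: prey: 21+4-29=0; pred: 35+14-10=39
Step 3: prey: 0+0-0=0; pred: 39+0-11=28
Step 4: prey: 0+0-0=0; pred: 28+0-8=20
Step 5: prey: 0+0-0=0; pred: 20+0-6=14
Step 6: prey: 0+0-0=0; pred: 14+0-4=10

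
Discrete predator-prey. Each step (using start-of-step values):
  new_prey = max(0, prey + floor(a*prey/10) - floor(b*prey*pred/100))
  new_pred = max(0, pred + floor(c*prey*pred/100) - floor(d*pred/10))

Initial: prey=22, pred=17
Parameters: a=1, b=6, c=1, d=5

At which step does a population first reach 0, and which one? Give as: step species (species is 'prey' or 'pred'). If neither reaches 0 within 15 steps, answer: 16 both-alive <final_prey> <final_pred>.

Answer: 16 both-alive 1 1

Derivation:
Step 1: prey: 22+2-22=2; pred: 17+3-8=12
Step 2: prey: 2+0-1=1; pred: 12+0-6=6
Step 3: prey: 1+0-0=1; pred: 6+0-3=3
Step 4: prey: 1+0-0=1; pred: 3+0-1=2
Step 5: prey: 1+0-0=1; pred: 2+0-1=1
Step 6: prey: 1+0-0=1; pred: 1+0-0=1
Steps 7-15: state stable at prey=1, pred=1 (no change)
No extinction within 15 steps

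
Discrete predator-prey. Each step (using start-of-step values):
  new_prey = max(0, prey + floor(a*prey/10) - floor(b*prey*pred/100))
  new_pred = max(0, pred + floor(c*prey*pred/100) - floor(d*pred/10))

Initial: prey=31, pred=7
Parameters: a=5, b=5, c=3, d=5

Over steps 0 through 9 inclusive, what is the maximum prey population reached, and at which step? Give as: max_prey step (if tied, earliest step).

Answer: 36 1

Derivation:
Step 1: prey: 31+15-10=36; pred: 7+6-3=10
Step 2: prey: 36+18-18=36; pred: 10+10-5=15
Step 3: prey: 36+18-27=27; pred: 15+16-7=24
Step 4: prey: 27+13-32=8; pred: 24+19-12=31
Step 5: prey: 8+4-12=0; pred: 31+7-15=23
Step 6: prey: 0+0-0=0; pred: 23+0-11=12
Step 7: prey: 0+0-0=0; pred: 12+0-6=6
Step 8: prey: 0+0-0=0; pred: 6+0-3=3
Step 9: prey: 0+0-0=0; pred: 3+0-1=2
Max prey = 36 at step 1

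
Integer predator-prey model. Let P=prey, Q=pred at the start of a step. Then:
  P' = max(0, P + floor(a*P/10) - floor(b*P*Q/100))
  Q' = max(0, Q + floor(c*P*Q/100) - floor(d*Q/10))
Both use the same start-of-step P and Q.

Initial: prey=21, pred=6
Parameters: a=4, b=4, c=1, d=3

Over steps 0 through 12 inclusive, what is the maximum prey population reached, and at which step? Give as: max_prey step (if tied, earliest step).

Answer: 55 7

Derivation:
Step 1: prey: 21+8-5=24; pred: 6+1-1=6
Step 2: prey: 24+9-5=28; pred: 6+1-1=6
Step 3: prey: 28+11-6=33; pred: 6+1-1=6
Step 4: prey: 33+13-7=39; pred: 6+1-1=6
Step 5: prey: 39+15-9=45; pred: 6+2-1=7
Step 6: prey: 45+18-12=51; pred: 7+3-2=8
Step 7: prey: 51+20-16=55; pred: 8+4-2=10
Step 8: prey: 55+22-22=55; pred: 10+5-3=12
Step 9: prey: 55+22-26=51; pred: 12+6-3=15
Step 10: prey: 51+20-30=41; pred: 15+7-4=18
Step 11: prey: 41+16-29=28; pred: 18+7-5=20
Step 12: prey: 28+11-22=17; pred: 20+5-6=19
Max prey = 55 at step 7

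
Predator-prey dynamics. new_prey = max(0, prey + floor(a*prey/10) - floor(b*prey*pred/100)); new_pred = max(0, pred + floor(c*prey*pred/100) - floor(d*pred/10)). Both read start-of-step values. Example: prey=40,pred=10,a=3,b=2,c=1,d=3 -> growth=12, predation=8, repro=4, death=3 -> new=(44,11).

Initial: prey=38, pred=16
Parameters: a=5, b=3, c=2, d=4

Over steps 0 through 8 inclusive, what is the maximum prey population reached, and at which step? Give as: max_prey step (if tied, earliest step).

Step 1: prey: 38+19-18=39; pred: 16+12-6=22
Step 2: prey: 39+19-25=33; pred: 22+17-8=31
Step 3: prey: 33+16-30=19; pred: 31+20-12=39
Step 4: prey: 19+9-22=6; pred: 39+14-15=38
Step 5: prey: 6+3-6=3; pred: 38+4-15=27
Step 6: prey: 3+1-2=2; pred: 27+1-10=18
Step 7: prey: 2+1-1=2; pred: 18+0-7=11
Step 8: prey: 2+1-0=3; pred: 11+0-4=7
Max prey = 39 at step 1

Answer: 39 1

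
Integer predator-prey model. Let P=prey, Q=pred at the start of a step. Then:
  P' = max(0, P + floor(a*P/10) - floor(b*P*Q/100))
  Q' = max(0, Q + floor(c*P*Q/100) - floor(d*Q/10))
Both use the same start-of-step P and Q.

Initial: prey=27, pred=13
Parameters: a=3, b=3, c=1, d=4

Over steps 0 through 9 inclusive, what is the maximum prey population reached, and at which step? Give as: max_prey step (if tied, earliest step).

Step 1: prey: 27+8-10=25; pred: 13+3-5=11
Step 2: prey: 25+7-8=24; pred: 11+2-4=9
Step 3: prey: 24+7-6=25; pred: 9+2-3=8
Step 4: prey: 25+7-6=26; pred: 8+2-3=7
Step 5: prey: 26+7-5=28; pred: 7+1-2=6
Step 6: prey: 28+8-5=31; pred: 6+1-2=5
Step 7: prey: 31+9-4=36; pred: 5+1-2=4
Step 8: prey: 36+10-4=42; pred: 4+1-1=4
Step 9: prey: 42+12-5=49; pred: 4+1-1=4
Max prey = 49 at step 9

Answer: 49 9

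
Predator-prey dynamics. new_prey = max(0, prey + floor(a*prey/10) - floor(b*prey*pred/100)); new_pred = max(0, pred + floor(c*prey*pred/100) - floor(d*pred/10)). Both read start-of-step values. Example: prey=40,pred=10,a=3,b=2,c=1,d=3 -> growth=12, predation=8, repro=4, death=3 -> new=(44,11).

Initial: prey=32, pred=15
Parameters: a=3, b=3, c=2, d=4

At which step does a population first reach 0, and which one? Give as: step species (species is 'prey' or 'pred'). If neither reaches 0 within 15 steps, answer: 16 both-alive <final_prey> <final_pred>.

Step 1: prey: 32+9-14=27; pred: 15+9-6=18
Step 2: prey: 27+8-14=21; pred: 18+9-7=20
Step 3: prey: 21+6-12=15; pred: 20+8-8=20
Step 4: prey: 15+4-9=10; pred: 20+6-8=18
Step 5: prey: 10+3-5=8; pred: 18+3-7=14
Step 6: prey: 8+2-3=7; pred: 14+2-5=11
Step 7: prey: 7+2-2=7; pred: 11+1-4=8
Step 8: prey: 7+2-1=8; pred: 8+1-3=6
Step 9: prey: 8+2-1=9; pred: 6+0-2=4
Step 10: prey: 9+2-1=10; pred: 4+0-1=3
Step 11: prey: 10+3-0=13; pred: 3+0-1=2
Step 12: prey: 13+3-0=16; pred: 2+0-0=2
Step 13: prey: 16+4-0=20; pred: 2+0-0=2
Step 14: prey: 20+6-1=25; pred: 2+0-0=2
Step 15: prey: 25+7-1=31; pred: 2+1-0=3
No extinction within 15 steps

Answer: 16 both-alive 31 3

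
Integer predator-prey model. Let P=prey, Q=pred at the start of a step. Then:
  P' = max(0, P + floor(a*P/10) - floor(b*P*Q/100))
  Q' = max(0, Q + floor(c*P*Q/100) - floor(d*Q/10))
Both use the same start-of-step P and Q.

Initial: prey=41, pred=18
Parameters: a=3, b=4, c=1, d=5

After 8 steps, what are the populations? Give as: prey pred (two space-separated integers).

Answer: 28 1

Derivation:
Step 1: prey: 41+12-29=24; pred: 18+7-9=16
Step 2: prey: 24+7-15=16; pred: 16+3-8=11
Step 3: prey: 16+4-7=13; pred: 11+1-5=7
Step 4: prey: 13+3-3=13; pred: 7+0-3=4
Step 5: prey: 13+3-2=14; pred: 4+0-2=2
Step 6: prey: 14+4-1=17; pred: 2+0-1=1
Step 7: prey: 17+5-0=22; pred: 1+0-0=1
Step 8: prey: 22+6-0=28; pred: 1+0-0=1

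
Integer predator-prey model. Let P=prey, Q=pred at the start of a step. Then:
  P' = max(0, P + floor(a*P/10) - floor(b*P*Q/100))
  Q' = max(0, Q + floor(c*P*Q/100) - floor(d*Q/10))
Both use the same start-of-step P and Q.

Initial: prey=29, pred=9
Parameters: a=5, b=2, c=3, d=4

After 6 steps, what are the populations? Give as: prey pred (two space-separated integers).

Answer: 0 87

Derivation:
Step 1: prey: 29+14-5=38; pred: 9+7-3=13
Step 2: prey: 38+19-9=48; pred: 13+14-5=22
Step 3: prey: 48+24-21=51; pred: 22+31-8=45
Step 4: prey: 51+25-45=31; pred: 45+68-18=95
Step 5: prey: 31+15-58=0; pred: 95+88-38=145
Step 6: prey: 0+0-0=0; pred: 145+0-58=87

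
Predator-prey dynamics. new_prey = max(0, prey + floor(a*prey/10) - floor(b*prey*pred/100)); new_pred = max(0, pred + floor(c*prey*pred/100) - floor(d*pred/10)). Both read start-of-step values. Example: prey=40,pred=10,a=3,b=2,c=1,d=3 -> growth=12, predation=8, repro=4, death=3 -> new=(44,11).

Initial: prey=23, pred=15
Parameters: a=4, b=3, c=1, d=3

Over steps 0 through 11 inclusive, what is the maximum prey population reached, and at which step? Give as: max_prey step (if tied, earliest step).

Answer: 48 11

Derivation:
Step 1: prey: 23+9-10=22; pred: 15+3-4=14
Step 2: prey: 22+8-9=21; pred: 14+3-4=13
Step 3: prey: 21+8-8=21; pred: 13+2-3=12
Step 4: prey: 21+8-7=22; pred: 12+2-3=11
Step 5: prey: 22+8-7=23; pred: 11+2-3=10
Step 6: prey: 23+9-6=26; pred: 10+2-3=9
Step 7: prey: 26+10-7=29; pred: 9+2-2=9
Step 8: prey: 29+11-7=33; pred: 9+2-2=9
Step 9: prey: 33+13-8=38; pred: 9+2-2=9
Step 10: prey: 38+15-10=43; pred: 9+3-2=10
Step 11: prey: 43+17-12=48; pred: 10+4-3=11
Max prey = 48 at step 11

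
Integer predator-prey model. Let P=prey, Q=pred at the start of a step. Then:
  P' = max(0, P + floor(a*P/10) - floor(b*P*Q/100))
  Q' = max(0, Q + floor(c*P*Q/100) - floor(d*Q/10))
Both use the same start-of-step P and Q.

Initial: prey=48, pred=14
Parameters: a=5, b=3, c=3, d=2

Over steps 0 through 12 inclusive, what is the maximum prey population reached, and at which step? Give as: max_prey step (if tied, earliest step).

Answer: 52 1

Derivation:
Step 1: prey: 48+24-20=52; pred: 14+20-2=32
Step 2: prey: 52+26-49=29; pred: 32+49-6=75
Step 3: prey: 29+14-65=0; pred: 75+65-15=125
Step 4: prey: 0+0-0=0; pred: 125+0-25=100
Step 5: prey: 0+0-0=0; pred: 100+0-20=80
Step 6: prey: 0+0-0=0; pred: 80+0-16=64
Step 7: prey: 0+0-0=0; pred: 64+0-12=52
Step 8: prey: 0+0-0=0; pred: 52+0-10=42
Step 9: prey: 0+0-0=0; pred: 42+0-8=34
Step 10: prey: 0+0-0=0; pred: 34+0-6=28
Step 11: prey: 0+0-0=0; pred: 28+0-5=23
Step 12: prey: 0+0-0=0; pred: 23+0-4=19
Max prey = 52 at step 1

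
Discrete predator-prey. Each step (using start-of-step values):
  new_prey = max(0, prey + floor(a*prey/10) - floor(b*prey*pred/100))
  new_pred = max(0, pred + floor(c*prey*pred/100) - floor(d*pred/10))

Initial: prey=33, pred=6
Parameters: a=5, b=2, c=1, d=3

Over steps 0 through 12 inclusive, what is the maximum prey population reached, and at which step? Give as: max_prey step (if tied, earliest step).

Step 1: prey: 33+16-3=46; pred: 6+1-1=6
Step 2: prey: 46+23-5=64; pred: 6+2-1=7
Step 3: prey: 64+32-8=88; pred: 7+4-2=9
Step 4: prey: 88+44-15=117; pred: 9+7-2=14
Step 5: prey: 117+58-32=143; pred: 14+16-4=26
Step 6: prey: 143+71-74=140; pred: 26+37-7=56
Step 7: prey: 140+70-156=54; pred: 56+78-16=118
Step 8: prey: 54+27-127=0; pred: 118+63-35=146
Step 9: prey: 0+0-0=0; pred: 146+0-43=103
Step 10: prey: 0+0-0=0; pred: 103+0-30=73
Step 11: prey: 0+0-0=0; pred: 73+0-21=52
Step 12: prey: 0+0-0=0; pred: 52+0-15=37
Max prey = 143 at step 5

Answer: 143 5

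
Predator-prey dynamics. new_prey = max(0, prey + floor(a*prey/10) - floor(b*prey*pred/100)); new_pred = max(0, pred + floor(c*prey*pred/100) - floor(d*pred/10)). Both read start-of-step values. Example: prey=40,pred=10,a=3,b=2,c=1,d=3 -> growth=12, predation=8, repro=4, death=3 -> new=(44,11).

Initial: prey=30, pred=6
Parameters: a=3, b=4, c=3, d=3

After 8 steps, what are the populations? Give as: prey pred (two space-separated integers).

Answer: 0 10

Derivation:
Step 1: prey: 30+9-7=32; pred: 6+5-1=10
Step 2: prey: 32+9-12=29; pred: 10+9-3=16
Step 3: prey: 29+8-18=19; pred: 16+13-4=25
Step 4: prey: 19+5-19=5; pred: 25+14-7=32
Step 5: prey: 5+1-6=0; pred: 32+4-9=27
Step 6: prey: 0+0-0=0; pred: 27+0-8=19
Step 7: prey: 0+0-0=0; pred: 19+0-5=14
Step 8: prey: 0+0-0=0; pred: 14+0-4=10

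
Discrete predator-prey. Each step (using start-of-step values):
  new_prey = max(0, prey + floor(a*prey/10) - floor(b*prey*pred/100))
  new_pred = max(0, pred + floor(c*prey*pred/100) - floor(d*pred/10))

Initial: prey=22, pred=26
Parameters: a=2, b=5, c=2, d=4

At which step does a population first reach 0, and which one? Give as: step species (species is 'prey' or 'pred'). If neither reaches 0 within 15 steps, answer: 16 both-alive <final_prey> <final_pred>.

Answer: 1 prey

Derivation:
Step 1: prey: 22+4-28=0; pred: 26+11-10=27
First extinction: prey at step 1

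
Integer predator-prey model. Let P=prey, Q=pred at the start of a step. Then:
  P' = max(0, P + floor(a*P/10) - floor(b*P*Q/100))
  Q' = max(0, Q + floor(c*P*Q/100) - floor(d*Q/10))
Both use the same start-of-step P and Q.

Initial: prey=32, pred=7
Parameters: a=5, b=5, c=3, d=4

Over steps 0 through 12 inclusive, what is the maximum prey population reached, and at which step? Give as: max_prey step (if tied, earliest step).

Step 1: prey: 32+16-11=37; pred: 7+6-2=11
Step 2: prey: 37+18-20=35; pred: 11+12-4=19
Step 3: prey: 35+17-33=19; pred: 19+19-7=31
Step 4: prey: 19+9-29=0; pred: 31+17-12=36
Step 5: prey: 0+0-0=0; pred: 36+0-14=22
Step 6: prey: 0+0-0=0; pred: 22+0-8=14
Step 7: prey: 0+0-0=0; pred: 14+0-5=9
Step 8: prey: 0+0-0=0; pred: 9+0-3=6
Step 9: prey: 0+0-0=0; pred: 6+0-2=4
Step 10: prey: 0+0-0=0; pred: 4+0-1=3
Step 11: prey: 0+0-0=0; pred: 3+0-1=2
Step 12: prey: 0+0-0=0; pred: 2+0-0=2
Max prey = 37 at step 1

Answer: 37 1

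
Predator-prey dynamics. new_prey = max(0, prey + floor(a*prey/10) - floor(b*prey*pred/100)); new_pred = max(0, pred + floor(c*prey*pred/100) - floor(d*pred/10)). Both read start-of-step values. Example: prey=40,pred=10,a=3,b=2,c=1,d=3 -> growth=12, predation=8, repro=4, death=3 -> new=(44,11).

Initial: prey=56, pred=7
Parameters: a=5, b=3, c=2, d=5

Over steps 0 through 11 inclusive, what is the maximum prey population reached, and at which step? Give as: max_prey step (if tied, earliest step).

Step 1: prey: 56+28-11=73; pred: 7+7-3=11
Step 2: prey: 73+36-24=85; pred: 11+16-5=22
Step 3: prey: 85+42-56=71; pred: 22+37-11=48
Step 4: prey: 71+35-102=4; pred: 48+68-24=92
Step 5: prey: 4+2-11=0; pred: 92+7-46=53
Step 6: prey: 0+0-0=0; pred: 53+0-26=27
Step 7: prey: 0+0-0=0; pred: 27+0-13=14
Step 8: prey: 0+0-0=0; pred: 14+0-7=7
Step 9: prey: 0+0-0=0; pred: 7+0-3=4
Step 10: prey: 0+0-0=0; pred: 4+0-2=2
Step 11: prey: 0+0-0=0; pred: 2+0-1=1
Max prey = 85 at step 2

Answer: 85 2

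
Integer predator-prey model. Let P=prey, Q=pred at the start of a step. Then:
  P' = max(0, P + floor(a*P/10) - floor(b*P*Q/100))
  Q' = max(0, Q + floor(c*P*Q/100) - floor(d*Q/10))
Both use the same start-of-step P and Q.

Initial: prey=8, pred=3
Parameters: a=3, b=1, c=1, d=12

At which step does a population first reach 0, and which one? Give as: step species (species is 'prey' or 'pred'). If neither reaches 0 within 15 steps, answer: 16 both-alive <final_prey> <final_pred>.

Step 1: prey: 8+2-0=10; pred: 3+0-3=0
First extinction: pred at step 1

Answer: 1 pred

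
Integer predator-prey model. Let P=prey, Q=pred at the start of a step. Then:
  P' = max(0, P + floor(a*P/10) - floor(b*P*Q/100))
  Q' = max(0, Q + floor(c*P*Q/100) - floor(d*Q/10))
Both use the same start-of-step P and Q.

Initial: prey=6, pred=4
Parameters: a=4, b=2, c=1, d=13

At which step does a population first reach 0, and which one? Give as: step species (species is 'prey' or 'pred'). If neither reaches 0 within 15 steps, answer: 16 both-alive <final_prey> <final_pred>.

Answer: 1 pred

Derivation:
Step 1: prey: 6+2-0=8; pred: 4+0-5=0
First extinction: pred at step 1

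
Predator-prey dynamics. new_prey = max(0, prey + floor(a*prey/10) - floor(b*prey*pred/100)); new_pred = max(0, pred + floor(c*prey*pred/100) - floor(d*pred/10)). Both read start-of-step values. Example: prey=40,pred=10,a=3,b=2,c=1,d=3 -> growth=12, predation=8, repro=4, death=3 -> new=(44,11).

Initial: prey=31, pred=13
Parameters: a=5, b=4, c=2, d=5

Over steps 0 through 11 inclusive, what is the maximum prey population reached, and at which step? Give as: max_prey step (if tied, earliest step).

Answer: 33 11

Derivation:
Step 1: prey: 31+15-16=30; pred: 13+8-6=15
Step 2: prey: 30+15-18=27; pred: 15+9-7=17
Step 3: prey: 27+13-18=22; pred: 17+9-8=18
Step 4: prey: 22+11-15=18; pred: 18+7-9=16
Step 5: prey: 18+9-11=16; pred: 16+5-8=13
Step 6: prey: 16+8-8=16; pred: 13+4-6=11
Step 7: prey: 16+8-7=17; pred: 11+3-5=9
Step 8: prey: 17+8-6=19; pred: 9+3-4=8
Step 9: prey: 19+9-6=22; pred: 8+3-4=7
Step 10: prey: 22+11-6=27; pred: 7+3-3=7
Step 11: prey: 27+13-7=33; pred: 7+3-3=7
Max prey = 33 at step 11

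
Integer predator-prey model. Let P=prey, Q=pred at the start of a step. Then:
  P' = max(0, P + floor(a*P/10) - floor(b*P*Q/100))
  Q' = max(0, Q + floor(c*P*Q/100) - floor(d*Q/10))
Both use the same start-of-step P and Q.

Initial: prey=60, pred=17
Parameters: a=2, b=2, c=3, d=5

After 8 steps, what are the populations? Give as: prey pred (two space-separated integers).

Answer: 0 3

Derivation:
Step 1: prey: 60+12-20=52; pred: 17+30-8=39
Step 2: prey: 52+10-40=22; pred: 39+60-19=80
Step 3: prey: 22+4-35=0; pred: 80+52-40=92
Step 4: prey: 0+0-0=0; pred: 92+0-46=46
Step 5: prey: 0+0-0=0; pred: 46+0-23=23
Step 6: prey: 0+0-0=0; pred: 23+0-11=12
Step 7: prey: 0+0-0=0; pred: 12+0-6=6
Step 8: prey: 0+0-0=0; pred: 6+0-3=3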